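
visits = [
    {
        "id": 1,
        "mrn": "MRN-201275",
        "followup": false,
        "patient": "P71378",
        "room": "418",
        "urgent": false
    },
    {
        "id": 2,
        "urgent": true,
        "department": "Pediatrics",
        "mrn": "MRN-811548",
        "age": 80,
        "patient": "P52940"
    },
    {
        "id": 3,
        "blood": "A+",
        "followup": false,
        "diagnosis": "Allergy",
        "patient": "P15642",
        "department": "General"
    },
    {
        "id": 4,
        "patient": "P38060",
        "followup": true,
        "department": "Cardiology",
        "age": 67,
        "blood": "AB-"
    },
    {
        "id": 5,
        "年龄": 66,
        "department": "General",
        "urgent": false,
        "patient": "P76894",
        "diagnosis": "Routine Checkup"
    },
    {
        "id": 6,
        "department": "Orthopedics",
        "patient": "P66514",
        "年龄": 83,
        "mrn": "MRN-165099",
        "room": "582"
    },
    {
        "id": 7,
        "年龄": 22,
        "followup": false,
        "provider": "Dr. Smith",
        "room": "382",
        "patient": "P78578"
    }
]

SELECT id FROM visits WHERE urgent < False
[]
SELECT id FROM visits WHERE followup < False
[]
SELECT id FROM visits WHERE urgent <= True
[1, 2, 5]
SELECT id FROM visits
[1, 2, 3, 4, 5, 6, 7]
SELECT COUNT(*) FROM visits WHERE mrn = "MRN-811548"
1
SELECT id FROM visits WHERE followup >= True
[4]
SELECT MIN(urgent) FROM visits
False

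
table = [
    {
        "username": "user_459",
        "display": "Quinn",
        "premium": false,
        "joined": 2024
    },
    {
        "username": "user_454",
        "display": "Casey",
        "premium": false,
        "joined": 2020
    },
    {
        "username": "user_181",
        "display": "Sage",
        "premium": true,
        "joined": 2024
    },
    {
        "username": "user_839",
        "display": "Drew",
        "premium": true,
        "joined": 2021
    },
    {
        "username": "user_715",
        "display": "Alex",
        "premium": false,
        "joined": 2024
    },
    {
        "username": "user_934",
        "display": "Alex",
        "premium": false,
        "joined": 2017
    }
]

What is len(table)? 6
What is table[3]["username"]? "user_839"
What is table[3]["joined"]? 2021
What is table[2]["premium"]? True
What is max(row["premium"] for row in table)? True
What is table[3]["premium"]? True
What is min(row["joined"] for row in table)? 2017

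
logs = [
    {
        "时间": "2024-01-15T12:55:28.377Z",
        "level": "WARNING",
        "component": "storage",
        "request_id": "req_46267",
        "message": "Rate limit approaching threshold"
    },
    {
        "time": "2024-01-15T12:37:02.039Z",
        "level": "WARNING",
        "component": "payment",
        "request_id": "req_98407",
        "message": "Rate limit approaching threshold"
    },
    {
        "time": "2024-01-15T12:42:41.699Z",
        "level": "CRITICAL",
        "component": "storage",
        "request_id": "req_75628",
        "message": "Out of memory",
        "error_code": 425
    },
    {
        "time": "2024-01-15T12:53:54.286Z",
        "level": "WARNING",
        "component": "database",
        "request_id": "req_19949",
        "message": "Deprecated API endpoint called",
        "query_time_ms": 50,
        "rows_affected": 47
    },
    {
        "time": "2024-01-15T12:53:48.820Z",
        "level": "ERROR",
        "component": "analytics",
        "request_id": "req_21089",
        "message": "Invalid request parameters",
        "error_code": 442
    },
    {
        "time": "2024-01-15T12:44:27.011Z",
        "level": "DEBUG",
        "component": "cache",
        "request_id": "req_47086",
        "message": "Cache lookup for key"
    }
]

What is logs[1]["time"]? "2024-01-15T12:37:02.039Z"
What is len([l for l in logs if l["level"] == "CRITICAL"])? 1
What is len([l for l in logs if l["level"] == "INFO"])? 0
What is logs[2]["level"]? "CRITICAL"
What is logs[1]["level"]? "WARNING"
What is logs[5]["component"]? "cache"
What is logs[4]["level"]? "ERROR"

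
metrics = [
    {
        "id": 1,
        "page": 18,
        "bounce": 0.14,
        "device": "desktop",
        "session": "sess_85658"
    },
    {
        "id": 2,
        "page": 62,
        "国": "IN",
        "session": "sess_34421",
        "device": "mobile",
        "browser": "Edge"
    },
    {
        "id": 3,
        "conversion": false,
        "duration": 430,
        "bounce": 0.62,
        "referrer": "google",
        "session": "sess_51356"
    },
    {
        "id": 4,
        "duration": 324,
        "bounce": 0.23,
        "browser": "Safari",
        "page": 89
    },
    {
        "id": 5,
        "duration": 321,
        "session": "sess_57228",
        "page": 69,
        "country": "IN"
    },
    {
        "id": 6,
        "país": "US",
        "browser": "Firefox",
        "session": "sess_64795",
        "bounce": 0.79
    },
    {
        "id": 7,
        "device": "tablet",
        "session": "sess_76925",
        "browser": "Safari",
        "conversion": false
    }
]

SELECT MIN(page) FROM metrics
18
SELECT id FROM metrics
[1, 2, 3, 4, 5, 6, 7]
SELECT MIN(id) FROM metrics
1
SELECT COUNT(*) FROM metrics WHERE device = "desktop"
1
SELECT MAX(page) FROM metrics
89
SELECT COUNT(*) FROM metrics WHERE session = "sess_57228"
1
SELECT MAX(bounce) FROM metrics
0.79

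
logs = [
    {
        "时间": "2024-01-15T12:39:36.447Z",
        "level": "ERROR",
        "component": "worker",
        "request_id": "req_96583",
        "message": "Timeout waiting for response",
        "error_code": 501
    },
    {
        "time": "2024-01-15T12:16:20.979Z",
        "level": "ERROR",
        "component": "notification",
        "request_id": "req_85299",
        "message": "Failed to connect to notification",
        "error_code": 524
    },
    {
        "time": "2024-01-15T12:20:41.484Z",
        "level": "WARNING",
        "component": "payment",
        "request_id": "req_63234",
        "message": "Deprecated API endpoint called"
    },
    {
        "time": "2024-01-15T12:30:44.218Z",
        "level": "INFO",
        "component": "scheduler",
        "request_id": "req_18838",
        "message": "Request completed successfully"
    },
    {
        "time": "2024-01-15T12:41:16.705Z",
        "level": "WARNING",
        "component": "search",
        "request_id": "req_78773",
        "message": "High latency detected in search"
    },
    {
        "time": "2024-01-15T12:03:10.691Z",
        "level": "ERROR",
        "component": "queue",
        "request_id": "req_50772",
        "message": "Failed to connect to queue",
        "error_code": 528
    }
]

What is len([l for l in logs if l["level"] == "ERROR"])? 3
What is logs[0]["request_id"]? "req_96583"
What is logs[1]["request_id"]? "req_85299"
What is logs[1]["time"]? "2024-01-15T12:16:20.979Z"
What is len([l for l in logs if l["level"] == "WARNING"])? 2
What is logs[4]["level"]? "WARNING"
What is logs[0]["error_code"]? 501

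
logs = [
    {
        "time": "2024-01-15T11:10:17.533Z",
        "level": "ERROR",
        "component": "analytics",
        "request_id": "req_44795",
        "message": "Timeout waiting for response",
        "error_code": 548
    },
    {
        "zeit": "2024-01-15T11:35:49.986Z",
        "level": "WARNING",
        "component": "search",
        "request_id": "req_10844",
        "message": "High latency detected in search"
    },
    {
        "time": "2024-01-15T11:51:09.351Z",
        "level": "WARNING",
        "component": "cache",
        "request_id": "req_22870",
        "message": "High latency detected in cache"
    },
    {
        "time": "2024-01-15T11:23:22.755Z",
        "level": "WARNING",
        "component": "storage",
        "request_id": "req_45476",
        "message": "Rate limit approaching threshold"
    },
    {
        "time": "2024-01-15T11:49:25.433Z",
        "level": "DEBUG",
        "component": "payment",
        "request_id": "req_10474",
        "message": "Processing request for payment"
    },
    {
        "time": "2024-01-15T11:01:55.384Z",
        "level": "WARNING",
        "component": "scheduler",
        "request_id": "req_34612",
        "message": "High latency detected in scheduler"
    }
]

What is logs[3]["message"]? "Rate limit approaching threshold"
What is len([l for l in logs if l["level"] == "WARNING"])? 4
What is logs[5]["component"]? "scheduler"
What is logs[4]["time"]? "2024-01-15T11:49:25.433Z"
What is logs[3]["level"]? "WARNING"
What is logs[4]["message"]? "Processing request for payment"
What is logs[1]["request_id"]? "req_10844"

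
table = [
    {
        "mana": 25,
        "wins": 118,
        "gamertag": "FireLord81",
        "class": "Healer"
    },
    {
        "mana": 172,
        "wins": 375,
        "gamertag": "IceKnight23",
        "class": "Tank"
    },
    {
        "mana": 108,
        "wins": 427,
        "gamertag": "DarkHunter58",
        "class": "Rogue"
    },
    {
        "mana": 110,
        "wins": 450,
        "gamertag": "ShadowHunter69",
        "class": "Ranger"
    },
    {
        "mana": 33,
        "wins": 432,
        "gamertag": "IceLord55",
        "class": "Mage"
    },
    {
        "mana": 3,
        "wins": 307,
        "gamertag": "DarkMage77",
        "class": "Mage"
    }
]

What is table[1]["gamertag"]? "IceKnight23"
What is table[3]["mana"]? 110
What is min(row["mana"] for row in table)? 3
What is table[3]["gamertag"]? "ShadowHunter69"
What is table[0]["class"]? "Healer"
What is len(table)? 6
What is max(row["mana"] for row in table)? 172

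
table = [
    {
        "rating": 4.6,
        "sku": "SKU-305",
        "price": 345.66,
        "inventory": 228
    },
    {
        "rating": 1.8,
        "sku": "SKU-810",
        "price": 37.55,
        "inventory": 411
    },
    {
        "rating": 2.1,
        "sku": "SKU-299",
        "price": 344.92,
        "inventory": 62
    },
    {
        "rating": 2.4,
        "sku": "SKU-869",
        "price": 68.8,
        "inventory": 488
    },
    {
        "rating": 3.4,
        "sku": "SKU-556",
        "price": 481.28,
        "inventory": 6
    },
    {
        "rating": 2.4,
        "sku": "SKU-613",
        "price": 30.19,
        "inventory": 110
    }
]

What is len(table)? 6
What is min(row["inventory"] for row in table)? 6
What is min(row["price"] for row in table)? 30.19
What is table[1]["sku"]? "SKU-810"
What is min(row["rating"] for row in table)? 1.8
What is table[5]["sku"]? "SKU-613"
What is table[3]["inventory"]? 488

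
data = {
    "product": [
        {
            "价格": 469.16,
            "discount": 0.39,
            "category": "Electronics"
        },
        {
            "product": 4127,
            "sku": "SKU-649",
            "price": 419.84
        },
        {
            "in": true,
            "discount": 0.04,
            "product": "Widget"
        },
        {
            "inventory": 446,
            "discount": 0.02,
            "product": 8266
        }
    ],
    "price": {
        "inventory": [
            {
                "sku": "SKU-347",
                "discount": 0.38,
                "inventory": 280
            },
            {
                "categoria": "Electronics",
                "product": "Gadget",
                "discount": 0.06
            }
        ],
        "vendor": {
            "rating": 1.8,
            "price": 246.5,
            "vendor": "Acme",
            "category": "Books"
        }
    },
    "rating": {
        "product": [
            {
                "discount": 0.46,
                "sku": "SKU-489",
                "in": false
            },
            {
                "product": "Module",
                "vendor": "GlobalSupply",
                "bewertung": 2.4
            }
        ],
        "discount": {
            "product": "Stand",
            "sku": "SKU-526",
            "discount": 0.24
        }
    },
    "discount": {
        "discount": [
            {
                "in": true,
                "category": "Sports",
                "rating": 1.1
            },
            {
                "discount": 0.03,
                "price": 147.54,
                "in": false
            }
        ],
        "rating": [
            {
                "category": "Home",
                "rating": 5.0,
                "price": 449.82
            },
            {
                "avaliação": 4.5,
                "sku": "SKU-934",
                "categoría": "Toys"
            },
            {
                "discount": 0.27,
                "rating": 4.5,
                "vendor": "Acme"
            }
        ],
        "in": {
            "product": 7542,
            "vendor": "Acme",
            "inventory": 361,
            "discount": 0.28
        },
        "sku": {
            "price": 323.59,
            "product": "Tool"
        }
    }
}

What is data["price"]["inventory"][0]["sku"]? "SKU-347"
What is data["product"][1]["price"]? 419.84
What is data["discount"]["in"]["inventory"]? 361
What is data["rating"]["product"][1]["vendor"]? "GlobalSupply"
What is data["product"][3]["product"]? 8266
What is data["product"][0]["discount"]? 0.39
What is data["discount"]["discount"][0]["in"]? True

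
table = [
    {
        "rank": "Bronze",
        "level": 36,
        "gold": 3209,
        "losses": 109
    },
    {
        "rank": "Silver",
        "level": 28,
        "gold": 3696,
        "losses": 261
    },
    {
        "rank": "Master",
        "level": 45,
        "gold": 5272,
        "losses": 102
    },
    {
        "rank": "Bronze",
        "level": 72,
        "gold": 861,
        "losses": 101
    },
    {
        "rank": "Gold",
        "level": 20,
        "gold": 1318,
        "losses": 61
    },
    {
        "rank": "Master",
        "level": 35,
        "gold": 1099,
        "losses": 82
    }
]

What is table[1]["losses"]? 261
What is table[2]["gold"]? 5272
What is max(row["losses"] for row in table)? 261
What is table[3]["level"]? 72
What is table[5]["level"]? 35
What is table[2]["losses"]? 102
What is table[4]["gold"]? 1318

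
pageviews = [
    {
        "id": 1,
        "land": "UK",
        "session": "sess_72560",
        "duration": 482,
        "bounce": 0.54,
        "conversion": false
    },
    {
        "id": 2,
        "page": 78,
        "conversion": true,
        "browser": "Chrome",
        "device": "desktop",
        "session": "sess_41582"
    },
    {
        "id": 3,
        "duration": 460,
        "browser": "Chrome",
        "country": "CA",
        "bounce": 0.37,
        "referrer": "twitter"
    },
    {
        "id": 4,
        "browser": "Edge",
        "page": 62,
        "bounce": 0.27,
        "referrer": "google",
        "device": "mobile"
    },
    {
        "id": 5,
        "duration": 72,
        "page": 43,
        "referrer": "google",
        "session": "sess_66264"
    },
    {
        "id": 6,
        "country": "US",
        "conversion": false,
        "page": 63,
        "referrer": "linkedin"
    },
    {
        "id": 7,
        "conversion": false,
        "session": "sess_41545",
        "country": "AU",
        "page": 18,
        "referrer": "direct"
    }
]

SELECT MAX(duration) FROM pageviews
482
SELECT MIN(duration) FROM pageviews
72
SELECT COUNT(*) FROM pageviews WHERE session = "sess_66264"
1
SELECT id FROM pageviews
[1, 2, 3, 4, 5, 6, 7]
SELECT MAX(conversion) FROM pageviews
True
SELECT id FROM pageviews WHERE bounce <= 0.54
[1, 3, 4]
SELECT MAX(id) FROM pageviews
7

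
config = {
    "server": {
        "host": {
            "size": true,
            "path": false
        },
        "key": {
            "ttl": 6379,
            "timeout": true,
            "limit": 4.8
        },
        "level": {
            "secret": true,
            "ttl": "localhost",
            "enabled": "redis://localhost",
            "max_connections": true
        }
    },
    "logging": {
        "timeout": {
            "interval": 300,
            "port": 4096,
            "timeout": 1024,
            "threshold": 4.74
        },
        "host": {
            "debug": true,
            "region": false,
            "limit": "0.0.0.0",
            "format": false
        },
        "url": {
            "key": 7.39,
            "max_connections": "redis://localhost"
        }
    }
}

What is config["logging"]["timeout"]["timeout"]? 1024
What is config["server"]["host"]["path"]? False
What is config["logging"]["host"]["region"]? False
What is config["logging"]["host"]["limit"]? "0.0.0.0"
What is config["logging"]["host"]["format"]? False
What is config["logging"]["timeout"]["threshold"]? 4.74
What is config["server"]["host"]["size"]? True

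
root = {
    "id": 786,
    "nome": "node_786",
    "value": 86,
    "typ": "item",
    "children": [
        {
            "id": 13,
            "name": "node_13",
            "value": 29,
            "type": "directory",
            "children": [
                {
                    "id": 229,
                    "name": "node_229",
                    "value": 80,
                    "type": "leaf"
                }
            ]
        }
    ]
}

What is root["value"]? 86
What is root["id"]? 786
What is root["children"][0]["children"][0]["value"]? 80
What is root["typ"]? "item"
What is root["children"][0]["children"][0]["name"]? "node_229"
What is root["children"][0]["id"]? 13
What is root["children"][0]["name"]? "node_13"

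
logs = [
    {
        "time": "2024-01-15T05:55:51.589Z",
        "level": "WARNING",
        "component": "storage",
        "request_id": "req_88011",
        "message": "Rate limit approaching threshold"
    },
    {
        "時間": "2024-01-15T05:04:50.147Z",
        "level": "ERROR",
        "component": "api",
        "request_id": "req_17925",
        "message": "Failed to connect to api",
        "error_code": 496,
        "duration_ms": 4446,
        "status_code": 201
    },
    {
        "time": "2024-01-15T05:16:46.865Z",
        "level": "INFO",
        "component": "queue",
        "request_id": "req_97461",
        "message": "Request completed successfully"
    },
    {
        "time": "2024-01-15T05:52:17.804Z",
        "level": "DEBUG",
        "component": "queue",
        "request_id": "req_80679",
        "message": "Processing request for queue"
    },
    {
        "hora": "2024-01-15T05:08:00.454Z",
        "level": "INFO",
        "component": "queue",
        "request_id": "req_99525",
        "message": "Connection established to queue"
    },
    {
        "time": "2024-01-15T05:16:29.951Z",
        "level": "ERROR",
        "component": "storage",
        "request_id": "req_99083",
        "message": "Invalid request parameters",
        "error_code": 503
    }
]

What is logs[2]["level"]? "INFO"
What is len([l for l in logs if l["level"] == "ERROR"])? 2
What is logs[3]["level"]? "DEBUG"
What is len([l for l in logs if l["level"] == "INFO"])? 2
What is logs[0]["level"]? "WARNING"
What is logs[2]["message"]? "Request completed successfully"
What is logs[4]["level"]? "INFO"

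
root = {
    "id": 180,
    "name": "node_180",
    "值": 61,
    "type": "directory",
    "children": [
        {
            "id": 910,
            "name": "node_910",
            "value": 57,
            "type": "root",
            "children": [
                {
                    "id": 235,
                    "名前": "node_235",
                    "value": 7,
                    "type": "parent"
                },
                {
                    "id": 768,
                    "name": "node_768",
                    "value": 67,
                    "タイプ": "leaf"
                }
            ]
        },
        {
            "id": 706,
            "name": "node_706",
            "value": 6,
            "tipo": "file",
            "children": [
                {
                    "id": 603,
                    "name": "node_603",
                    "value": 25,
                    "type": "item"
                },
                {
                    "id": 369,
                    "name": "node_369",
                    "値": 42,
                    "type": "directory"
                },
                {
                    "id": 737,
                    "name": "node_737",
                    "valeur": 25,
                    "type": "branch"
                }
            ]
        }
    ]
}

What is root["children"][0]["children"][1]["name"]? "node_768"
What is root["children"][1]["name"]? "node_706"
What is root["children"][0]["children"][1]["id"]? 768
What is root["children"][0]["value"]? 57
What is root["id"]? 180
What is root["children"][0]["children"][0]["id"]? 235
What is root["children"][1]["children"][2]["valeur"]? 25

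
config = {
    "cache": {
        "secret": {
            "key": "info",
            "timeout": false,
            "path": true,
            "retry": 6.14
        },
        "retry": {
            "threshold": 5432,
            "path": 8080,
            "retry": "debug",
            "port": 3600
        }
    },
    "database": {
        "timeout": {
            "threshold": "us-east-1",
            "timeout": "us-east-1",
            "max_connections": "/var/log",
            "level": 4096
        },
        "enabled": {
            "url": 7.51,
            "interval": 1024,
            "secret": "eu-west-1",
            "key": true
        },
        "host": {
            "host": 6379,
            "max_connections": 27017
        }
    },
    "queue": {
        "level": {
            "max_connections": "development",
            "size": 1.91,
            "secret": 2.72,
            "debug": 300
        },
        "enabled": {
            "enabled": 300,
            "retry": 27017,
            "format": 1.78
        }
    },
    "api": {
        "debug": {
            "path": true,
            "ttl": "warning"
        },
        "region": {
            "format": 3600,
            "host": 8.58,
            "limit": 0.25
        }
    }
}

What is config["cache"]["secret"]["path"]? True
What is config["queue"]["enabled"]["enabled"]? 300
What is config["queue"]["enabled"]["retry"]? 27017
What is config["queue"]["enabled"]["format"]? 1.78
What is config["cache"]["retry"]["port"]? 3600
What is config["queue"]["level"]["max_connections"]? "development"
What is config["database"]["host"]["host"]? 6379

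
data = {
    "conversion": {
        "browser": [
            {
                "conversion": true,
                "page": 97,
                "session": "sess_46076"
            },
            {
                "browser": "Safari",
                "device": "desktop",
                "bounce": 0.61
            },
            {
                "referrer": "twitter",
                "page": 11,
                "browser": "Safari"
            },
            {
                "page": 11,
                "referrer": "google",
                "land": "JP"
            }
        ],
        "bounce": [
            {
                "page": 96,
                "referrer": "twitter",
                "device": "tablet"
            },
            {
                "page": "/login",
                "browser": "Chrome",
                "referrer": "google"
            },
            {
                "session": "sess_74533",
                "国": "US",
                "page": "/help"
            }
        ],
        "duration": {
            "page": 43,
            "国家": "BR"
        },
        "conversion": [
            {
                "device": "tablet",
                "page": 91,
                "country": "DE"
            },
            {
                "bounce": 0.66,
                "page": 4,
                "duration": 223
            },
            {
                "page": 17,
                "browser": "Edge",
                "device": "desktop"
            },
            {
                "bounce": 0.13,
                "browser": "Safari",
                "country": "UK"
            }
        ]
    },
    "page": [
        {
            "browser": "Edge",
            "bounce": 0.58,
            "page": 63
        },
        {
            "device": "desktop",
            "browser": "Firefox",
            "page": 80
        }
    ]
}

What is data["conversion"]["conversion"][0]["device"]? "tablet"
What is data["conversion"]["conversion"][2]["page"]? 17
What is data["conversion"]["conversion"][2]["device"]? "desktop"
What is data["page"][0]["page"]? 63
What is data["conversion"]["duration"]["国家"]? "BR"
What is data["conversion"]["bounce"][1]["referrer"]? "google"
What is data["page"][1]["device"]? "desktop"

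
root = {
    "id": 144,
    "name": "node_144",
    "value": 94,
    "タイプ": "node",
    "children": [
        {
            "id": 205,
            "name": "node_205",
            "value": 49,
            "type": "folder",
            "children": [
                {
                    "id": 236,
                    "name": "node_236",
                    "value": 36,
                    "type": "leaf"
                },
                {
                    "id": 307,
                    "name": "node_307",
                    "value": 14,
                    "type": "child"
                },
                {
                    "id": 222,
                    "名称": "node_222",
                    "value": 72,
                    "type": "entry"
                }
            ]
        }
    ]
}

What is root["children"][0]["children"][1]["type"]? "child"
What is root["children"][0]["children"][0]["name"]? "node_236"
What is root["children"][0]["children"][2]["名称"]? "node_222"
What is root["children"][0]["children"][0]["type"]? "leaf"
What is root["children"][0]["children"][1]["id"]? 307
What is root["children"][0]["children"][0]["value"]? 36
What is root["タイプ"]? "node"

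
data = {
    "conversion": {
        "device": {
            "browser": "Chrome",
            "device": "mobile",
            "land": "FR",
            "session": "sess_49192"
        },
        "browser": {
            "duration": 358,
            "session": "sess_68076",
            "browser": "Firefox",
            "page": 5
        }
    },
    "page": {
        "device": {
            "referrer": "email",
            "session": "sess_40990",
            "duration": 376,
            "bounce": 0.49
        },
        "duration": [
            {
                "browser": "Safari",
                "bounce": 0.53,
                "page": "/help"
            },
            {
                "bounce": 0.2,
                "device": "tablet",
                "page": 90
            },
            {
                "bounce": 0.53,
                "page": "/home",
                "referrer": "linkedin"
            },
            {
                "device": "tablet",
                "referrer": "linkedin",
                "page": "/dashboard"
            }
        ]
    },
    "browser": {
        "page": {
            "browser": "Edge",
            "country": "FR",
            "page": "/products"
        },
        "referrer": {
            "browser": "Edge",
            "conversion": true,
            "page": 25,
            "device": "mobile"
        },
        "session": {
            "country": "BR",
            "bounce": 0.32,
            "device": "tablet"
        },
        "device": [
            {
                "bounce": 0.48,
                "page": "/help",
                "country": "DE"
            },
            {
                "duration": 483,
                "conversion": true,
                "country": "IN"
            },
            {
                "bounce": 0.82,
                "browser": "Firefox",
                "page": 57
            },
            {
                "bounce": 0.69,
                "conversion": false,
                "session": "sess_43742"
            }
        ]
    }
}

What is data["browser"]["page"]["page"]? "/products"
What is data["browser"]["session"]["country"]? "BR"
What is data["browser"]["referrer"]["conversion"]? True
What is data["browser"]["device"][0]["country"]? "DE"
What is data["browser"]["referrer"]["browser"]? "Edge"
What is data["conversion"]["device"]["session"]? "sess_49192"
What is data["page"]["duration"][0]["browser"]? "Safari"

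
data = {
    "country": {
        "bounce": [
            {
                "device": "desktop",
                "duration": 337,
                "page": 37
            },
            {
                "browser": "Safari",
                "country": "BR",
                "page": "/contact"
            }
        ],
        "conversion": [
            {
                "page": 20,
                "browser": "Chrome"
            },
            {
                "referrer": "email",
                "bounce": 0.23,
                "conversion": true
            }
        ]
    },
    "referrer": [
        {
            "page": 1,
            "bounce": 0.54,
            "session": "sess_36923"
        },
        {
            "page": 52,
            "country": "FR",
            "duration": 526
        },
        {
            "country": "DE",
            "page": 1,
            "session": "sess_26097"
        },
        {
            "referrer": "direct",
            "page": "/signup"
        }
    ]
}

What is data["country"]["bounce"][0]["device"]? "desktop"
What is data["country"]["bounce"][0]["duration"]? 337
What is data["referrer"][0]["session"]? "sess_36923"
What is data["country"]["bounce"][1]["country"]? "BR"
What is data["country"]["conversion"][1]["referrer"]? "email"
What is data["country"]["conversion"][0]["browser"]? "Chrome"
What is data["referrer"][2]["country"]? "DE"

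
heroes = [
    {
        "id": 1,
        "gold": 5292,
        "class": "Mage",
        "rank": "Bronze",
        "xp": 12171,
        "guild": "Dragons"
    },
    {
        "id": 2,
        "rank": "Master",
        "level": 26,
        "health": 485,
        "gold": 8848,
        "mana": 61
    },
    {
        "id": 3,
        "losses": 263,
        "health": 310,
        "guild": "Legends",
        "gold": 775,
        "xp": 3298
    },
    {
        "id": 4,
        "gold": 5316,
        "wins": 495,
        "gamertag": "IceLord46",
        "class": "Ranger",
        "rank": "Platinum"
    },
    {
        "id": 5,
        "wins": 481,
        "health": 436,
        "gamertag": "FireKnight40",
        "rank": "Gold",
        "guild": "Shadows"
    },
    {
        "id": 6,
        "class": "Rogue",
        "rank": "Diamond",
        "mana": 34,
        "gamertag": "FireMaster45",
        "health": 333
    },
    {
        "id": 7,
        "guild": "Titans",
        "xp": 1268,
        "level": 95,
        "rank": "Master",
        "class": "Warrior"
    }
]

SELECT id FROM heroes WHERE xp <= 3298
[3, 7]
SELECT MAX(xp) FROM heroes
12171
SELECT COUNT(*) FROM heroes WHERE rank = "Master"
2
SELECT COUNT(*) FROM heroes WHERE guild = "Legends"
1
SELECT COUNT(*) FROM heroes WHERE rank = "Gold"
1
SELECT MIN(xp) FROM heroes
1268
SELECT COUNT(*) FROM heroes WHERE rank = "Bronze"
1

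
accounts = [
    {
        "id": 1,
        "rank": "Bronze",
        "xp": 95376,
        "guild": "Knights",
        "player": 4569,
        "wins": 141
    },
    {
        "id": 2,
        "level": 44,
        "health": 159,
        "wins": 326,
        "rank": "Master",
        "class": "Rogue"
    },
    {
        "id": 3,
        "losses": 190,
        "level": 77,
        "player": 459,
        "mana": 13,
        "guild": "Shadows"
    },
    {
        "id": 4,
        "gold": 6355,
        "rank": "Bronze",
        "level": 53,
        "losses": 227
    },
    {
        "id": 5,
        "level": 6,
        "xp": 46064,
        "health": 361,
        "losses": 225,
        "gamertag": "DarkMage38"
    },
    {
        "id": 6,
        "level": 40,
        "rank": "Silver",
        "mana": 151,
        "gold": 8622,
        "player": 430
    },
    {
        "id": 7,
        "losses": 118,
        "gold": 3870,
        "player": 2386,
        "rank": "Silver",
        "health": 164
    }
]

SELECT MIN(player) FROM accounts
430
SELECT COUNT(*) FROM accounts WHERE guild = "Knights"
1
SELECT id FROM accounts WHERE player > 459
[1, 7]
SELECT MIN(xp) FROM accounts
46064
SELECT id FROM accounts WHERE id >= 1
[1, 2, 3, 4, 5, 6, 7]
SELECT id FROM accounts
[1, 2, 3, 4, 5, 6, 7]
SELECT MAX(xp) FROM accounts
95376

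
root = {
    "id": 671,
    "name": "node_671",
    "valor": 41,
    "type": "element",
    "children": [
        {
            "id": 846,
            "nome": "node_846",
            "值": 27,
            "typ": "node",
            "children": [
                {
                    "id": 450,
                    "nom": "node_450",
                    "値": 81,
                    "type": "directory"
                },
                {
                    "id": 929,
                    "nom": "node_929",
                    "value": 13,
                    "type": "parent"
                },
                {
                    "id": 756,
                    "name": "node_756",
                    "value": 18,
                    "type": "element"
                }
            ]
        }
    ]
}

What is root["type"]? "element"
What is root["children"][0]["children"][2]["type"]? "element"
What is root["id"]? 671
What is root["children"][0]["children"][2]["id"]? 756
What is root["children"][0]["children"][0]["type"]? "directory"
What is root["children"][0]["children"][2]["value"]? 18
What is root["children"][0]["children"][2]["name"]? "node_756"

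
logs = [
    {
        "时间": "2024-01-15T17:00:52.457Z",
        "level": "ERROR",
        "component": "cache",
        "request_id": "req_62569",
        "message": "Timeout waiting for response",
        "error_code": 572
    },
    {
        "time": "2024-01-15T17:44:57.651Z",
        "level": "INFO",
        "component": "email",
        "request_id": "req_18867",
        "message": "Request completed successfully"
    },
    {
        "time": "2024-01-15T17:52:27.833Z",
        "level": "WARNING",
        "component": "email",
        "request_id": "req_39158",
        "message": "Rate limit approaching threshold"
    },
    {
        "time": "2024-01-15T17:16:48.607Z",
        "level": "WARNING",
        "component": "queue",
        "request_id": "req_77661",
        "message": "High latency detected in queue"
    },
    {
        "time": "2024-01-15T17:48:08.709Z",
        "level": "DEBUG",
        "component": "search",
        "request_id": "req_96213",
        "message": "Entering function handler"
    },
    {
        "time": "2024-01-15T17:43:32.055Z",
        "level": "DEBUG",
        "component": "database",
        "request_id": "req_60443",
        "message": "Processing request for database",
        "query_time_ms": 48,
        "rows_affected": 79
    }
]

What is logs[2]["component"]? "email"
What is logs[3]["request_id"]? "req_77661"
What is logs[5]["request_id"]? "req_60443"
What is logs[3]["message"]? "High latency detected in queue"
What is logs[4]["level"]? "DEBUG"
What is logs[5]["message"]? "Processing request for database"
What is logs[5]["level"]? "DEBUG"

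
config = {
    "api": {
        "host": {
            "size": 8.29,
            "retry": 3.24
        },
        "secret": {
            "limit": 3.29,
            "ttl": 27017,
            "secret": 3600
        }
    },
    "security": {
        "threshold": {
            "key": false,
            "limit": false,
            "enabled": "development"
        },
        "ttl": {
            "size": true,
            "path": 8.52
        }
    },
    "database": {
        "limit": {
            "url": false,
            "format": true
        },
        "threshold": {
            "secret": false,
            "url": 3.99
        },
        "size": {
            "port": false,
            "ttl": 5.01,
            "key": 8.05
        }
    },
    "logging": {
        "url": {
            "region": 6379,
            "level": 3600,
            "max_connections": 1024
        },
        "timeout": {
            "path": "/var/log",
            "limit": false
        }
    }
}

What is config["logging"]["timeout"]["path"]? "/var/log"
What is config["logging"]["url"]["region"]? 6379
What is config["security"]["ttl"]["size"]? True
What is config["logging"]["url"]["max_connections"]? 1024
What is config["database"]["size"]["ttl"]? 5.01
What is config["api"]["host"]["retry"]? 3.24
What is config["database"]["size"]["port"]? False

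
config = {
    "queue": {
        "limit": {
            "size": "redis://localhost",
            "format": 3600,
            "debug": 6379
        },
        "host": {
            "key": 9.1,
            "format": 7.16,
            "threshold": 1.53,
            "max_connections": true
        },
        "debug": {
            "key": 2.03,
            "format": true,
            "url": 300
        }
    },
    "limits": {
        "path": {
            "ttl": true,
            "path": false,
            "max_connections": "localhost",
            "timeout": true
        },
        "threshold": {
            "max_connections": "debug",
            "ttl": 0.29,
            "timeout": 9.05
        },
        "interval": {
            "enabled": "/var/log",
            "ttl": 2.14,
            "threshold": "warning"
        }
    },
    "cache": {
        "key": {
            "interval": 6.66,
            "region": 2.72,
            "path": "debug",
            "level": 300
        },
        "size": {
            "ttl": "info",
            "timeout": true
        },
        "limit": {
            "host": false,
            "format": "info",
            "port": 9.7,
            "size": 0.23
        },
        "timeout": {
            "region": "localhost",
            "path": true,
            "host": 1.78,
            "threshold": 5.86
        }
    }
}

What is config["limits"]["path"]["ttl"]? True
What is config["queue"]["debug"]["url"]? 300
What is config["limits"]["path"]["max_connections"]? "localhost"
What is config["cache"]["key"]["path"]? "debug"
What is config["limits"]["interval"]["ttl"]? 2.14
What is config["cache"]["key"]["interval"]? 6.66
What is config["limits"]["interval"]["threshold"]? "warning"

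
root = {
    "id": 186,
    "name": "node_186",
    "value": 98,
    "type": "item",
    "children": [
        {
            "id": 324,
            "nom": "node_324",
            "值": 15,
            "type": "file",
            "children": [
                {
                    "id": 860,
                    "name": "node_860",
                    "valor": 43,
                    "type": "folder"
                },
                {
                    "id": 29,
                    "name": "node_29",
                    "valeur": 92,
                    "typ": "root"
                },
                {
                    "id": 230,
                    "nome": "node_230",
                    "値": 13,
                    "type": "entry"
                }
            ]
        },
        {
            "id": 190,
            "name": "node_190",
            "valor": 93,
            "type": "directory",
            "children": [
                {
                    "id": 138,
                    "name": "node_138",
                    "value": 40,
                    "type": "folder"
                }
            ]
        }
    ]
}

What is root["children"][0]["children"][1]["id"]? 29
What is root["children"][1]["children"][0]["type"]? "folder"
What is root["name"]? "node_186"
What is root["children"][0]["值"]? 15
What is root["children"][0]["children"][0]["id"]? 860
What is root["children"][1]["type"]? "directory"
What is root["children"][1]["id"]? 190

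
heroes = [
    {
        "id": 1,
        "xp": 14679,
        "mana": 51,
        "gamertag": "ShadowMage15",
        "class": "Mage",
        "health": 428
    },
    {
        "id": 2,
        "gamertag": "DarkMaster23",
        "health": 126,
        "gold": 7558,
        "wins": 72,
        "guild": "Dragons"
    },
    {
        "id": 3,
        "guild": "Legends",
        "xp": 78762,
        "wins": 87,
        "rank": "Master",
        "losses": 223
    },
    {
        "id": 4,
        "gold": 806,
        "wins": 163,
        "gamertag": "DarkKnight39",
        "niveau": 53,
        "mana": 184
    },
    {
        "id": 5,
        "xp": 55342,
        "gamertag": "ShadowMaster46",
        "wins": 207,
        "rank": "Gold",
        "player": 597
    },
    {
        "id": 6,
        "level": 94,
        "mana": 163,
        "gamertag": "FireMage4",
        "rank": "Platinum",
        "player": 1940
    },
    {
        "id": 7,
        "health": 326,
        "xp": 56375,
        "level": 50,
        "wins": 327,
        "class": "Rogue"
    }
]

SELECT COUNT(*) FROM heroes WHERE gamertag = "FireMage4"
1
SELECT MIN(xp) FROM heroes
14679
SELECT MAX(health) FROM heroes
428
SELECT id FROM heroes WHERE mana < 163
[1]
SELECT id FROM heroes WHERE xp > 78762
[]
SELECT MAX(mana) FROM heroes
184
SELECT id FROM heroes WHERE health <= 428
[1, 2, 7]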